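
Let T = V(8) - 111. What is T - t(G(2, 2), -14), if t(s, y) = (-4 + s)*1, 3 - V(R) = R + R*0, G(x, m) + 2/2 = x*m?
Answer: -115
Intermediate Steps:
G(x, m) = -1 + m*x (G(x, m) = -1 + x*m = -1 + m*x)
V(R) = 3 - R (V(R) = 3 - (R + R*0) = 3 - (R + 0) = 3 - R)
T = -116 (T = (3 - 1*8) - 111 = (3 - 8) - 111 = -5 - 111 = -116)
t(s, y) = -4 + s
T - t(G(2, 2), -14) = -116 - (-4 + (-1 + 2*2)) = -116 - (-4 + (-1 + 4)) = -116 - (-4 + 3) = -116 - 1*(-1) = -116 + 1 = -115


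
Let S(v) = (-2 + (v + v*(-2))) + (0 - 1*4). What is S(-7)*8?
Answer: 8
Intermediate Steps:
S(v) = -6 - v (S(v) = (-2 + (v - 2*v)) + (0 - 4) = (-2 - v) - 4 = -6 - v)
S(-7)*8 = (-6 - 1*(-7))*8 = (-6 + 7)*8 = 1*8 = 8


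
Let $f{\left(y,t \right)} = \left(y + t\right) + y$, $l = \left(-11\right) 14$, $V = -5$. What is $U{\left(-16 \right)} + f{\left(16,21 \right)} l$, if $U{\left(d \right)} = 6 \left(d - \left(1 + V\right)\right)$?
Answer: $-8234$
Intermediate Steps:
$l = -154$
$f{\left(y,t \right)} = t + 2 y$ ($f{\left(y,t \right)} = \left(t + y\right) + y = t + 2 y$)
$U{\left(d \right)} = 24 + 6 d$ ($U{\left(d \right)} = 6 \left(d - -4\right) = 6 \left(d + \left(-1 + 5\right)\right) = 6 \left(d + 4\right) = 6 \left(4 + d\right) = 24 + 6 d$)
$U{\left(-16 \right)} + f{\left(16,21 \right)} l = \left(24 + 6 \left(-16\right)\right) + \left(21 + 2 \cdot 16\right) \left(-154\right) = \left(24 - 96\right) + \left(21 + 32\right) \left(-154\right) = -72 + 53 \left(-154\right) = -72 - 8162 = -8234$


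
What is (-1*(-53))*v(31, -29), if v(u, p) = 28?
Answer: 1484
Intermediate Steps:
(-1*(-53))*v(31, -29) = -1*(-53)*28 = 53*28 = 1484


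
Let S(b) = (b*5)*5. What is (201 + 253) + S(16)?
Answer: 854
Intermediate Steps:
S(b) = 25*b (S(b) = (5*b)*5 = 25*b)
(201 + 253) + S(16) = (201 + 253) + 25*16 = 454 + 400 = 854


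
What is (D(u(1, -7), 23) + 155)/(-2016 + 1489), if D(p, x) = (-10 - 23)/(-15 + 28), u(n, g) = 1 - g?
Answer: -1982/6851 ≈ -0.28930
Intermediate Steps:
D(p, x) = -33/13
(D(u(1, -7), 23) + 155)/(-2016 + 1489) = (-33/13 + 155)/(-2016 + 1489) = (1982/13)/(-527) = (1982/13)*(-1/527) = -1982/6851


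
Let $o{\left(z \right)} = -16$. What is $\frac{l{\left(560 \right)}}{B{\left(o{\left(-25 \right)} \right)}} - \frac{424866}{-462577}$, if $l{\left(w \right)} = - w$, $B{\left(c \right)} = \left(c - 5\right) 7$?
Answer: $\frac{45928346}{9714117} \approx 4.728$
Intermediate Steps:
$B{\left(c \right)} = -35 + 7 c$ ($B{\left(c \right)} = \left(-5 + c\right) 7 = -35 + 7 c$)
$\frac{l{\left(560 \right)}}{B{\left(o{\left(-25 \right)} \right)}} - \frac{424866}{-462577} = \frac{\left(-1\right) 560}{-35 + 7 \left(-16\right)} - \frac{424866}{-462577} = - \frac{560}{-35 - 112} - - \frac{424866}{462577} = - \frac{560}{-147} + \frac{424866}{462577} = \left(-560\right) \left(- \frac{1}{147}\right) + \frac{424866}{462577} = \frac{80}{21} + \frac{424866}{462577} = \frac{45928346}{9714117}$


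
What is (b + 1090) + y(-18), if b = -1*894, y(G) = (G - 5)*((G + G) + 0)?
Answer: 1024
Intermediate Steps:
y(G) = 2*G*(-5 + G) (y(G) = (-5 + G)*(2*G + 0) = (-5 + G)*(2*G) = 2*G*(-5 + G))
b = -894
(b + 1090) + y(-18) = (-894 + 1090) + 2*(-18)*(-5 - 18) = 196 + 2*(-18)*(-23) = 196 + 828 = 1024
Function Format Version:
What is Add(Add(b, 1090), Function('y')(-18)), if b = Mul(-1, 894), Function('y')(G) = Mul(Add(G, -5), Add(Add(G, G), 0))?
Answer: 1024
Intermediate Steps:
Function('y')(G) = Mul(2, G, Add(-5, G)) (Function('y')(G) = Mul(Add(-5, G), Add(Mul(2, G), 0)) = Mul(Add(-5, G), Mul(2, G)) = Mul(2, G, Add(-5, G)))
b = -894
Add(Add(b, 1090), Function('y')(-18)) = Add(Add(-894, 1090), Mul(2, -18, Add(-5, -18))) = Add(196, Mul(2, -18, -23)) = Add(196, 828) = 1024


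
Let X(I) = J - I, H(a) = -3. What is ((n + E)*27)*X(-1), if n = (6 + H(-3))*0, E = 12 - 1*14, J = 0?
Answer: -54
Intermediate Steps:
E = -2 (E = 12 - 14 = -2)
X(I) = -I (X(I) = 0 - I = -I)
n = 0 (n = (6 - 3)*0 = 3*0 = 0)
((n + E)*27)*X(-1) = ((0 - 2)*27)*(-1*(-1)) = -2*27*1 = -54*1 = -54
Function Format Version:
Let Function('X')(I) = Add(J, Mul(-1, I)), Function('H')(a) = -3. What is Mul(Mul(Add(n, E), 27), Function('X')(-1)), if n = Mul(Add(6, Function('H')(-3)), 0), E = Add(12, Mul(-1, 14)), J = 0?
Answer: -54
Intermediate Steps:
E = -2 (E = Add(12, -14) = -2)
Function('X')(I) = Mul(-1, I) (Function('X')(I) = Add(0, Mul(-1, I)) = Mul(-1, I))
n = 0 (n = Mul(Add(6, -3), 0) = Mul(3, 0) = 0)
Mul(Mul(Add(n, E), 27), Function('X')(-1)) = Mul(Mul(Add(0, -2), 27), Mul(-1, -1)) = Mul(Mul(-2, 27), 1) = Mul(-54, 1) = -54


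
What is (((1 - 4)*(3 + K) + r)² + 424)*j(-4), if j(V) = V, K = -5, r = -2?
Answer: -1760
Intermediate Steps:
(((1 - 4)*(3 + K) + r)² + 424)*j(-4) = (((1 - 4)*(3 - 5) - 2)² + 424)*(-4) = ((-3*(-2) - 2)² + 424)*(-4) = ((6 - 2)² + 424)*(-4) = (4² + 424)*(-4) = (16 + 424)*(-4) = 440*(-4) = -1760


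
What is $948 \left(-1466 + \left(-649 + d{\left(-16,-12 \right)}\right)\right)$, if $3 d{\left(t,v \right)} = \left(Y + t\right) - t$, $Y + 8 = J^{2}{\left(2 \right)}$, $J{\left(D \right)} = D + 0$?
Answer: $-2006284$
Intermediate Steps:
$J{\left(D \right)} = D$
$Y = -4$ ($Y = -8 + 2^{2} = -8 + 4 = -4$)
$d{\left(t,v \right)} = - \frac{4}{3}$ ($d{\left(t,v \right)} = \frac{\left(-4 + t\right) - t}{3} = \frac{1}{3} \left(-4\right) = - \frac{4}{3}$)
$948 \left(-1466 + \left(-649 + d{\left(-16,-12 \right)}\right)\right) = 948 \left(-1466 - \frac{1951}{3}\right) = 948 \left(- \frac{6349}{3}\right) = -2006284$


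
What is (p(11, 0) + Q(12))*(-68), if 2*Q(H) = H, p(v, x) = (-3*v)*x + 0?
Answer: -408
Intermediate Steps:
p(v, x) = -3*v*x (p(v, x) = -3*v*x + 0 = -3*v*x)
Q(H) = H/2
(p(11, 0) + Q(12))*(-68) = (-3*11*0 + (1/2)*12)*(-68) = (0 + 6)*(-68) = 6*(-68) = -408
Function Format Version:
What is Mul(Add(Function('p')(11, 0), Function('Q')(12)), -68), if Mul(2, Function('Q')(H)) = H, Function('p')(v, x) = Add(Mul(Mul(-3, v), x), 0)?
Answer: -408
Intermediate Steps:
Function('p')(v, x) = Mul(-3, v, x) (Function('p')(v, x) = Add(Mul(-3, v, x), 0) = Mul(-3, v, x))
Function('Q')(H) = Mul(Rational(1, 2), H)
Mul(Add(Function('p')(11, 0), Function('Q')(12)), -68) = Mul(Add(Mul(-3, 11, 0), Mul(Rational(1, 2), 12)), -68) = Mul(Add(0, 6), -68) = Mul(6, -68) = -408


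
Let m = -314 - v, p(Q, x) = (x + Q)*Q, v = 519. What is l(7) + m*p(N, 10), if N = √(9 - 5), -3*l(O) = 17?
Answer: -59993/3 ≈ -19998.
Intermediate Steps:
l(O) = -17/3 (l(O) = -⅓*17 = -17/3)
N = 2 (N = √4 = 2)
p(Q, x) = Q*(Q + x) (p(Q, x) = (Q + x)*Q = Q*(Q + x))
m = -833 (m = -314 - 1*519 = -314 - 519 = -833)
l(7) + m*p(N, 10) = -17/3 - 1666*(2 + 10) = -17/3 - 1666*12 = -17/3 - 833*24 = -17/3 - 19992 = -59993/3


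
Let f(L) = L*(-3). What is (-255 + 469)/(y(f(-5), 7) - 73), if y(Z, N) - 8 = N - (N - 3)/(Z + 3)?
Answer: -963/262 ≈ -3.6756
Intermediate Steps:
f(L) = -3*L
y(Z, N) = 8 + N - (-3 + N)/(3 + Z) (y(Z, N) = 8 + (N - (N - 3)/(Z + 3)) = 8 + (N - (-3 + N)/(3 + Z)) = 8 + N - (-3 + N)/(3 + Z))
(-255 + 469)/(y(f(-5), 7) - 73) = (-255 + 469)/((27 + 2*7 + 8*(-3*(-5)) + 7*(-3*(-5)))/(3 - 3*(-5)) - 73) = 214/((27 + 14 + 8*15 + 7*15)/(3 + 15) - 73) = 214/((27 + 14 + 120 + 105)/18 - 73) = 214/((1/18)*266 - 73) = 214/(133/9 - 73) = 214/(-524/9) = 214*(-9/524) = -963/262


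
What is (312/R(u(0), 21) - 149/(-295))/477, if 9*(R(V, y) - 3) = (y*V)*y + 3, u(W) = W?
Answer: 27761/140715 ≈ 0.19729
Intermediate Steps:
R(V, y) = 10/3 + V*y²/9 (R(V, y) = 3 + ((y*V)*y + 3)/9 = 3 + ((V*y)*y + 3)/9 = 3 + (V*y² + 3)/9 = 3 + (3 + V*y²)/9 = 3 + (⅓ + V*y²/9) = 10/3 + V*y²/9)
(312/R(u(0), 21) - 149/(-295))/477 = (312/(10/3 + (⅑)*0*21²) - 149/(-295))/477 = (312/(10/3 + (⅑)*0*441) - 149*(-1/295))*(1/477) = (312/(10/3 + 0) + 149/295)*(1/477) = (312/(10/3) + 149/295)*(1/477) = (312*(3/10) + 149/295)*(1/477) = (468/5 + 149/295)*(1/477) = (27761/295)*(1/477) = 27761/140715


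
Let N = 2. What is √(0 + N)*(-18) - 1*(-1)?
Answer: 1 - 18*√2 ≈ -24.456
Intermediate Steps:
√(0 + N)*(-18) - 1*(-1) = √(0 + 2)*(-18) - 1*(-1) = √2*(-18) + 1 = -18*√2 + 1 = 1 - 18*√2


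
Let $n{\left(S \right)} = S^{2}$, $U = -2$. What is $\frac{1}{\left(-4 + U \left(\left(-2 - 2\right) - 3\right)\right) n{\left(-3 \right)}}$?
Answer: $\frac{1}{90} \approx 0.011111$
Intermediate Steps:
$\frac{1}{\left(-4 + U \left(\left(-2 - 2\right) - 3\right)\right) n{\left(-3 \right)}} = \frac{1}{\left(-4 - 2 \left(\left(-2 - 2\right) - 3\right)\right) \left(-3\right)^{2}} = \frac{1}{\left(-4 - 2 \left(-4 - 3\right)\right) 9} = \frac{1}{\left(-4 - -14\right) 9} = \frac{1}{\left(-4 + 14\right) 9} = \frac{1}{10 \cdot 9} = \frac{1}{90}$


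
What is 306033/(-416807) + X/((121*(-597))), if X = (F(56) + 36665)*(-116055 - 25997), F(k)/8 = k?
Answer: 732458114014037/10036295753 ≈ 72981.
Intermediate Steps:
F(k) = 8*k
X = -5271975876 (X = (8*56 + 36665)*(-116055 - 25997) = (448 + 36665)*(-142052) = 37113*(-142052) = -5271975876)
306033/(-416807) + X/((121*(-597))) = 306033/(-416807) - 5271975876/(121*(-597)) = 306033*(-1/416807) - 5271975876/(-72237) = -306033/416807 - 5271975876*(-1/72237) = -306033/416807 + 1757325292/24079 = 732458114014037/10036295753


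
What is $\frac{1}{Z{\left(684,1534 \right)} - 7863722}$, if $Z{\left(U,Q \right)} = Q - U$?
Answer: $- \frac{1}{7862872} \approx -1.2718 \cdot 10^{-7}$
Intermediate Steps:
$\frac{1}{Z{\left(684,1534 \right)} - 7863722} = \frac{1}{\left(1534 - 684\right) - 7863722} = \frac{1}{850 - 7863722} = \frac{1}{-7862872} = - \frac{1}{7862872}$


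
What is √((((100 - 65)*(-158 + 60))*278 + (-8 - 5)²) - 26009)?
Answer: 6*I*√27205 ≈ 989.64*I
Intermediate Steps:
√((((100 - 65)*(-158 + 60))*278 + (-8 - 5)²) - 26009) = √(((35*(-98))*278 + (-13)²) - 26009) = √((-3430*278 + 169) - 26009) = √((-953540 + 169) - 26009) = √(-953371 - 26009) = √(-979380) = 6*I*√27205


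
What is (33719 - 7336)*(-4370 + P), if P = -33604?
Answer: -1001868042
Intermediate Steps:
(33719 - 7336)*(-4370 + P) = (33719 - 7336)*(-4370 - 33604) = 26383*(-37974) = -1001868042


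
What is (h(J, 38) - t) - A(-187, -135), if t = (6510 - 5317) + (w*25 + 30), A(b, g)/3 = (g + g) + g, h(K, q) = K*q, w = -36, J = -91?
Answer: -2566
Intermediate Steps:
A(b, g) = 9*g (A(b, g) = 3*((g + g) + g) = 3*(2*g + g) = 3*(3*g) = 9*g)
t = 323 (t = (6510 - 5317) + (-36*25 + 30) = 1193 + (-900 + 30) = 1193 - 870 = 323)
(h(J, 38) - t) - A(-187, -135) = (-91*38 - 1*323) - 9*(-135) = (-3458 - 323) - 1*(-1215) = -3781 + 1215 = -2566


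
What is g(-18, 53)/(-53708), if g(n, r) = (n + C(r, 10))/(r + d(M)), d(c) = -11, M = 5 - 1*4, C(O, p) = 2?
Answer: 2/281967 ≈ 7.0930e-6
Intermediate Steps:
M = 1 (M = 5 - 4 = 1)
g(n, r) = (2 + n)/(-11 + r) (g(n, r) = (n + 2)/(r - 11) = (2 + n)/(-11 + r))
g(-18, 53)/(-53708) = ((2 - 18)/(-11 + 53))/(-53708) = (-16/42)*(-1/53708) = ((1/42)*(-16))*(-1/53708) = -8/21*(-1/53708) = 2/281967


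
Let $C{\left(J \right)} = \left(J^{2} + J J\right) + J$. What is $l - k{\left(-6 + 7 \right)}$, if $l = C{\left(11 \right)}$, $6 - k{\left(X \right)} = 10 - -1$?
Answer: $258$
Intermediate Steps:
$C{\left(J \right)} = J + 2 J^{2}$ ($C{\left(J \right)} = \left(J^{2} + J^{2}\right) + J = 2 J^{2} + J = J + 2 J^{2}$)
$k{\left(X \right)} = -5$ ($k{\left(X \right)} = 6 - \left(10 - -1\right) = 6 - \left(10 + 1\right) = 6 - 11 = -5$)
$l = 253$ ($l = 11 \left(1 + 2 \cdot 11\right) = 11 \left(1 + 22\right) = 11 \cdot 23 = 253$)
$l - k{\left(-6 + 7 \right)} = 253 - -5 = 253 + 5 = 258$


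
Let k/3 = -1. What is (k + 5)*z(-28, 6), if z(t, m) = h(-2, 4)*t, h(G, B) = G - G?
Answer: 0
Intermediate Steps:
k = -3 (k = 3*(-1) = -3)
h(G, B) = 0
z(t, m) = 0 (z(t, m) = 0*t = 0)
(k + 5)*z(-28, 6) = (-3 + 5)*0 = 2*0 = 0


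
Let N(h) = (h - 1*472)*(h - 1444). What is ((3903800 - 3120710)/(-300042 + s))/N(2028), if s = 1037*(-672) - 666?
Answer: -130515/151082944448 ≈ -8.6386e-7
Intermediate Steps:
s = -697530 (s = -696864 - 666 = -697530)
N(h) = (-1444 + h)*(-472 + h) (N(h) = (h - 472)*(-1444 + h) = (-472 + h)*(-1444 + h) = (-1444 + h)*(-472 + h))
((3903800 - 3120710)/(-300042 + s))/N(2028) = ((3903800 - 3120710)/(-300042 - 697530))/(681568 + 2028² - 1916*2028) = (783090/(-997572))/(681568 + 4112784 - 3885648) = (783090*(-1/997572))/908704 = -130515/166262*1/908704 = -130515/151082944448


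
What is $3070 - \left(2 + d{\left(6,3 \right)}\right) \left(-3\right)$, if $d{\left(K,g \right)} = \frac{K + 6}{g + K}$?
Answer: $3080$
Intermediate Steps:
$d{\left(K,g \right)} = \frac{6 + K}{K + g}$
$3070 - \left(2 + d{\left(6,3 \right)}\right) \left(-3\right) = 3070 - \left(2 + \frac{6 + 6}{6 + 3}\right) \left(-3\right) = 3070 - \left(2 + \frac{1}{9} \cdot 12\right) \left(-3\right) = 3070 - \left(2 + \frac{4}{3}\right) \left(-3\right) = 3070 - \frac{10}{3} \left(-3\right) = 3070 - -10 = 3070 + 10 = 3080$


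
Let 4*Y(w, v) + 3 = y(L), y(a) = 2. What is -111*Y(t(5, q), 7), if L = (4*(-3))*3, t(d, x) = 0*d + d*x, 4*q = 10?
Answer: 111/4 ≈ 27.750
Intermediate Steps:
q = 5/2 (q = (1/4)*10 = 5/2 ≈ 2.5000)
t(d, x) = d*x (t(d, x) = 0 + d*x = d*x)
L = -36 (L = -12*3 = -36)
Y(w, v) = -1/4 (Y(w, v) = -3/4 + (1/4)*2 = -3/4 + 1/2 = -1/4)
-111*Y(t(5, q), 7) = -111*(-1/4) = 111/4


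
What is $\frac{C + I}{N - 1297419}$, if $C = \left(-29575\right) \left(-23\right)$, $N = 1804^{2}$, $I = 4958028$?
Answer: $\frac{5638253}{1956997} \approx 2.8811$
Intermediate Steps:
$N = 3254416$
$C = 680225$
$\frac{C + I}{N - 1297419} = \frac{680225 + 4958028}{3254416 - 1297419} = \frac{5638253}{1956997}$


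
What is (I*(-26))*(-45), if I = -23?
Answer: -26910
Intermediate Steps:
(I*(-26))*(-45) = -23*(-26)*(-45) = 598*(-45) = -26910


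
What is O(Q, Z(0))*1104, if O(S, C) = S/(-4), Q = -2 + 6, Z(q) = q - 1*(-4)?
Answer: -1104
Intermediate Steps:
Z(q) = 4 + q (Z(q) = q + 4 = 4 + q)
Q = 4
O(S, C) = -S/4 (O(S, C) = S*(-1/4) = -S/4)
O(Q, Z(0))*1104 = -1/4*4*1104 = -1*1104 = -1104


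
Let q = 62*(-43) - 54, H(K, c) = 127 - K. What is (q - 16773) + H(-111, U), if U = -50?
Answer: -19255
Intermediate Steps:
q = -2720 (q = -2666 - 54 = -2720)
(q - 16773) + H(-111, U) = (-2720 - 16773) + (127 - 1*(-111)) = -19493 + (127 + 111) = -19493 + 238 = -19255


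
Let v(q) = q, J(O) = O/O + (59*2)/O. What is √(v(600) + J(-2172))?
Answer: √708752922/1086 ≈ 24.514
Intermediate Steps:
J(O) = 1 + 118/O
√(v(600) + J(-2172)) = √(600 + (118 - 2172)/(-2172)) = √(600 - 1/2172*(-2054)) = √(600 + 1027/1086) = √(652627/1086) = √708752922/1086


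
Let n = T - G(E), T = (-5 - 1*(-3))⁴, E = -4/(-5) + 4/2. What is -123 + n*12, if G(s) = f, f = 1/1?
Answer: 57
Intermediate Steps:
E = 14/5 (E = -4*(-⅕) + 4*(½) = ⅘ + 2 = 14/5 ≈ 2.8000)
f = 1
T = 16 (T = (-5 + 3)⁴ = (-2)⁴ = 16)
G(s) = 1
n = 15 (n = 16 - 1*1 = 16 - 1 = 15)
-123 + n*12 = -123 + 15*12 = -123 + 180 = 57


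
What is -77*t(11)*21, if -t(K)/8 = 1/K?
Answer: 1176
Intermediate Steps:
t(K) = -8/K
-77*t(11)*21 = -(-616)/11*21 = -77*(-8/11)*21 = 56*21 = 1176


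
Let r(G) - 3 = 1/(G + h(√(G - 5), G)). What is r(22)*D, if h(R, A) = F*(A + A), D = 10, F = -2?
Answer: 985/33 ≈ 29.848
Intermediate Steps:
h(R, A) = -4*A (h(R, A) = -2*(A + A) = -4*A)
r(G) = 3 - 1/(3*G) (r(G) = 3 + 1/(G - 4*G) = 3 + 1/(-3*G) = 3 - 1/(3*G))
r(22)*D = (3 - ⅓/22)*10 = (3 - ⅓*1/22)*10 = (3 - 1/66)*10 = (197/66)*10 = 985/33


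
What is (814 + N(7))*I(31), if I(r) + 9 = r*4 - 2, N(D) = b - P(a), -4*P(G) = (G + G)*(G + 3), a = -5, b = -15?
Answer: 90852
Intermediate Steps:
P(G) = -G*(3 + G)/2 (P(G) = -(G + G)*(G + 3)/4 = -2*G*(3 + G)/4 = -G*(3 + G)/2)
N(D) = -10 (N(D) = -15 - (-1)*(-5)*(3 - 5)/2 = -15 - (-1)*(-5)*(-2)/2 = -15 - 1*(-5) = -15 + 5 = -10)
I(r) = -11 + 4*r (I(r) = -9 + (r*4 - 2) = -9 + (4*r - 2) = -9 + (-2 + 4*r) = -11 + 4*r)
(814 + N(7))*I(31) = (814 - 10)*(-11 + 4*31) = 804*(-11 + 124) = 804*113 = 90852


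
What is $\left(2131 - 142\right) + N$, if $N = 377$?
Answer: $2366$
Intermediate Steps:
$\left(2131 - 142\right) + N = \left(2131 - 142\right) + 377 = 1989 + 377 = 2366$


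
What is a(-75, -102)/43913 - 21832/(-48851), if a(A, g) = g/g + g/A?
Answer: 23970597609/53629849075 ≈ 0.44696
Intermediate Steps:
a(A, g) = 1 + g/A
a(-75, -102)/43913 - 21832/(-48851) = ((-75 - 102)/(-75))/43913 - 21832/(-48851) = -1/75*(-177)*(1/43913) - 21832*(-1/48851) = (59/25)*(1/43913) + 21832/48851 = 59/1097825 + 21832/48851 = 23970597609/53629849075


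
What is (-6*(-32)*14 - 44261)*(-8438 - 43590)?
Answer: 2162960044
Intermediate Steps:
(-6*(-32)*14 - 44261)*(-8438 - 43590) = (192*14 - 44261)*(-52028) = (2688 - 44261)*(-52028) = -41573*(-52028) = 2162960044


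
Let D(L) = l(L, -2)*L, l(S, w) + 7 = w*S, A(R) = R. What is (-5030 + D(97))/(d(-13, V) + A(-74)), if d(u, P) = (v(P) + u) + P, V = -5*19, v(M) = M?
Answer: 24527/277 ≈ 88.545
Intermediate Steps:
V = -95
l(S, w) = -7 + S*w (l(S, w) = -7 + w*S = -7 + S*w)
d(u, P) = u + 2*P (d(u, P) = (P + u) + P = u + 2*P)
D(L) = L*(-7 - 2*L) (D(L) = (-7 + L*(-2))*L = (-7 - 2*L)*L = L*(-7 - 2*L))
(-5030 + D(97))/(d(-13, V) + A(-74)) = (-5030 + 97*(-7 - 2*97))/((-13 + 2*(-95)) - 74) = (-5030 + 97*(-7 - 194))/((-13 - 190) - 74) = (-5030 + 97*(-201))/(-203 - 74) = (-5030 - 19497)/(-277) = -24527*(-1/277) = 24527/277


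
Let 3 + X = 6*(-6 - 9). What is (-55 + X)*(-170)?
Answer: 25160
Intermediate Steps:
X = -93 (X = -3 + 6*(-6 - 9) = -3 + 6*(-15) = -3 - 90 = -93)
(-55 + X)*(-170) = (-55 - 93)*(-170) = -148*(-170) = 25160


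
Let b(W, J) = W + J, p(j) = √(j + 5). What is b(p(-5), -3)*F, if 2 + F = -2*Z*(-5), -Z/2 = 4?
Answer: 246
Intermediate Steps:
Z = -8 (Z = -2*4 = -8)
p(j) = √(5 + j)
b(W, J) = J + W
F = -82 (F = -2 - 2*(-8)*(-5) = -2 + 16*(-5) = -2 - 80 = -82)
b(p(-5), -3)*F = (-3 + √(5 - 5))*(-82) = (-3 + √0)*(-82) = (-3 + 0)*(-82) = -3*(-82) = 246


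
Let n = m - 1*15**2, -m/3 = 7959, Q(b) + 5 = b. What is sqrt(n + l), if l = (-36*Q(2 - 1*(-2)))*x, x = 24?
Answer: 3*I*sqrt(2582) ≈ 152.44*I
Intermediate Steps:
Q(b) = -5 + b
m = -23877 (m = -3*7959 = -23877)
n = -24102 (n = -23877 - 1*15**2 = -23877 - 1*225 = -23877 - 225 = -24102)
l = 864 (l = -36*(-5 + (2 - 1*(-2)))*24 = -36*(-5 + (2 + 2))*24 = -36*(-5 + 4)*24 = -36*(-1)*24 = 36*24 = 864)
sqrt(n + l) = sqrt(-24102 + 864) = sqrt(-23238) = 3*I*sqrt(2582)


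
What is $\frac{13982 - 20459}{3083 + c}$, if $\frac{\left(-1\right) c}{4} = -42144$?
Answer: $- \frac{6477}{171659} \approx -0.037732$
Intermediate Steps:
$c = 168576$ ($c = \left(-4\right) \left(-42144\right) = 168576$)
$\frac{13982 - 20459}{3083 + c} = \frac{13982 - 20459}{3083 + 168576} = - \frac{6477}{171659}$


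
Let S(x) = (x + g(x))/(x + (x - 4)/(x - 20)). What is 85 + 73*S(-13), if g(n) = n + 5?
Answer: 85609/412 ≈ 207.79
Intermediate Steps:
g(n) = 5 + n
S(x) = (5 + 2*x)/(x + (-4 + x)/(-20 + x)) (S(x) = (x + (5 + x))/(x + (x - 4)/(x - 20)) = (5 + 2*x)/(x + (-4 + x)/(-20 + x)))
85 + 73*S(-13) = 85 + 73*((-100 - 35*(-13) + 2*(-13)²)/(-4 + (-13)² - 19*(-13))) = 85 + 73*((-100 + 455 + 2*169)/(-4 + 169 + 247)) = 85 + 73*((-100 + 455 + 338)/412) = 85 + 73*((1/412)*693) = 85 + 73*(693/412) = 85 + 50589/412 = 85609/412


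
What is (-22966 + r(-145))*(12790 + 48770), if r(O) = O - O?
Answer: -1413786960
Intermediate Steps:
r(O) = 0
(-22966 + r(-145))*(12790 + 48770) = (-22966 + 0)*(12790 + 48770) = -22966*61560 = -1413786960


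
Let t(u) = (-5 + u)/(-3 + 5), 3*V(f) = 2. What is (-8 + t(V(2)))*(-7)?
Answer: 427/6 ≈ 71.167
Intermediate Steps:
V(f) = ⅔ (V(f) = (⅓)*2 = ⅔)
t(u) = -5/2 + u/2 (t(u) = (-5 + u)/2 = (-5 + u)*(½) = -5/2 + u/2)
(-8 + t(V(2)))*(-7) = (-8 + (-5/2 + (½)*(⅔)))*(-7) = (-8 + (-5/2 + ⅓))*(-7) = (-8 - 13/6)*(-7) = -61/6*(-7) = 427/6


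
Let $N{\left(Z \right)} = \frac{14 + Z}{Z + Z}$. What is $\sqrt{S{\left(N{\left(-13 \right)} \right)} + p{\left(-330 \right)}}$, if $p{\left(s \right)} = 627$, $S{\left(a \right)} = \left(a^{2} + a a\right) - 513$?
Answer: $\frac{\sqrt{77066}}{26} \approx 10.677$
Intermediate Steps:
$N{\left(Z \right)} = \frac{14 + Z}{2 Z}$
$S{\left(a \right)} = -513 + 2 a^{2}$ ($S{\left(a \right)} = \left(a^{2} + a^{2}\right) - 513 = 2 a^{2} - 513 = -513 + 2 a^{2}$)
$\sqrt{S{\left(N{\left(-13 \right)} \right)} + p{\left(-330 \right)}} = \sqrt{\left(-513 + 2 \left(\frac{14 - 13}{2 \left(-13\right)}\right)^{2}\right) + 627} = \sqrt{\left(-513 + 2 \left(\frac{1}{2} \left(- \frac{1}{13}\right) 1\right)^{2}\right) + 627} = \sqrt{\left(-513 + 2 \left(- \frac{1}{26}\right)^{2}\right) + 627} = \sqrt{\left(-513 + 2 \cdot \frac{1}{676}\right) + 627} = \sqrt{\left(-513 + \frac{1}{338}\right) + 627} = \sqrt{- \frac{173393}{338} + 627} = \sqrt{\frac{38533}{338}} = \frac{\sqrt{77066}}{26}$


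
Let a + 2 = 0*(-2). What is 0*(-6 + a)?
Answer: 0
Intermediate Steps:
a = -2 (a = -2 + 0*(-2) = -2 + 0 = -2)
0*(-6 + a) = 0*(-6 - 2) = 0*(-8) = 0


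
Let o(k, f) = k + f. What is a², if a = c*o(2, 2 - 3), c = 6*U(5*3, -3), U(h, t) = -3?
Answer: 324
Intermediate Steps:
o(k, f) = f + k
c = -18 (c = 6*(-3) = -18)
a = -18 (a = -18*((2 - 3) + 2) = -18*(-1 + 2) = -18*1 = -18)
a² = (-18)² = 324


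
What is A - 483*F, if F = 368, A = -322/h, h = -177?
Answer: -31460366/177 ≈ -1.7774e+5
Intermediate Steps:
A = 322/177 (A = -322/(-177) = -322*(-1/177) = 322/177 ≈ 1.8192)
A - 483*F = 322/177 - 483*368 = 322/177 - 177744 = -31460366/177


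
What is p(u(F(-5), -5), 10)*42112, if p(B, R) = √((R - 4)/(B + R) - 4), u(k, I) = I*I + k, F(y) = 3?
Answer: 42112*I*√1387/19 ≈ 82545.0*I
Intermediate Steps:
u(k, I) = k + I² (u(k, I) = I² + k = k + I²)
p(B, R) = √(-4 + (-4 + R)/(B + R)) (p(B, R) = √((-4 + R)/(B + R) - 4) = √(-4 + (-4 + R)/(B + R)))
p(u(F(-5), -5), 10)*42112 = √((-4 - 4*(3 + (-5)²) - 3*10)/((3 + (-5)²) + 10))*42112 = √((-4 - 4*(3 + 25) - 30)/((3 + 25) + 10))*42112 = √((-4 - 4*28 - 30)/(28 + 10))*42112 = √((-4 - 112 - 30)/38)*42112 = √((1/38)*(-146))*42112 = √(-73/19)*42112 = (I*√1387/19)*42112 = 42112*I*√1387/19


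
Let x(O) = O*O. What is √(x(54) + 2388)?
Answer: 2*√1326 ≈ 72.829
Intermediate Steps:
x(O) = O²
√(x(54) + 2388) = √(54² + 2388) = √(2916 + 2388) = √5304 = 2*√1326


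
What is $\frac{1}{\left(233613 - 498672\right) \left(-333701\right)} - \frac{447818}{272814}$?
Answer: $- \frac{6601617520341308}{4021753663780371} \approx -1.6415$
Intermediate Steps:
$\frac{1}{\left(233613 - 498672\right) \left(-333701\right)} - \frac{447818}{272814} = \frac{1}{-265059} \left(- \frac{1}{333701}\right) - \frac{223909}{136407} = \left(- \frac{1}{265059}\right) \left(- \frac{1}{333701}\right) - \frac{223909}{136407} = \frac{1}{88450453359} - \frac{223909}{136407} = - \frac{6601617520341308}{4021753663780371}$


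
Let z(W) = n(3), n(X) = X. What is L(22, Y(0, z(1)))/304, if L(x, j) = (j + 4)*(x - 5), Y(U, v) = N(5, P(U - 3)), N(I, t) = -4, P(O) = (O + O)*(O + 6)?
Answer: 0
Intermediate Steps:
z(W) = 3
P(O) = 2*O*(6 + O) (P(O) = (2*O)*(6 + O) = 2*O*(6 + O))
Y(U, v) = -4
L(x, j) = (-5 + x)*(4 + j) (L(x, j) = (4 + j)*(-5 + x) = (-5 + x)*(4 + j))
L(22, Y(0, z(1)))/304 = (-20 - 5*(-4) + 4*22 - 4*22)/304 = (-20 + 20 + 88 - 88)*(1/304) = 0*(1/304) = 0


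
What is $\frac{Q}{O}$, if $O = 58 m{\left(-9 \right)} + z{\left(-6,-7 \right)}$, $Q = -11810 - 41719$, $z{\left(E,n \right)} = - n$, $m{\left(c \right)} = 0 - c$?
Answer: $- \frac{53529}{529} \approx -101.19$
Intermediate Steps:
$m{\left(c \right)} = - c$
$Q = -53529$ ($Q = -11810 - 41719 = -53529$)
$O = 529$ ($O = 58 \left(\left(-1\right) \left(-9\right)\right) - -7 = 58 \cdot 9 + 7 = 522 + 7 = 529$)
$\frac{Q}{O} = - \frac{53529}{529}$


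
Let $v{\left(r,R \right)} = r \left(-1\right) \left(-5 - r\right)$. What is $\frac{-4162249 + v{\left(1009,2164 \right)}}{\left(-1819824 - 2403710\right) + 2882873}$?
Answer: $\frac{3139123}{1340661} \approx 2.3415$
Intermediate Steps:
$v{\left(r,R \right)} = - r \left(-5 - r\right)$
$\frac{-4162249 + v{\left(1009,2164 \right)}}{\left(-1819824 - 2403710\right) + 2882873} = \frac{-4162249 + 1009 \left(5 + 1009\right)}{\left(-1819824 - 2403710\right) + 2882873} = \frac{-4162249 + 1009 \cdot 1014}{-4223534 + 2882873} = \frac{-4162249 + 1023126}{-1340661} = \left(-3139123\right) \left(- \frac{1}{1340661}\right) = \frac{3139123}{1340661}$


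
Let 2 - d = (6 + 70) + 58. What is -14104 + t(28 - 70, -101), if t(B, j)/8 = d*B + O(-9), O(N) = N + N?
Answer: 30104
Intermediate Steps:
d = -132 (d = 2 - ((6 + 70) + 58) = 2 - (76 + 58) = 2 - 1*134 = 2 - 134 = -132)
O(N) = 2*N
t(B, j) = -144 - 1056*B (t(B, j) = 8*(-132*B + 2*(-9)) = 8*(-132*B - 18) = 8*(-18 - 132*B) = -144 - 1056*B)
-14104 + t(28 - 70, -101) = -14104 + (-144 - 1056*(28 - 70)) = -14104 + (-144 - 1056*(-42)) = -14104 + (-144 + 44352) = -14104 + 44208 = 30104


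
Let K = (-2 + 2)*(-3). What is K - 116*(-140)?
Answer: 16240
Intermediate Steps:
K = 0 (K = 0*(-3) = 0)
K - 116*(-140) = 0 - 116*(-140) = 0 + 16240 = 16240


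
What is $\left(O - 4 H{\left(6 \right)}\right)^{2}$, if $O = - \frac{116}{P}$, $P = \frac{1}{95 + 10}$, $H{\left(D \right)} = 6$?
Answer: $148937616$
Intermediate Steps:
$P = \frac{1}{105} \approx 0.0095238$
$O = -12180$ ($O = - 116 \frac{1}{\frac{1}{105}} = \left(-116\right) 105 = -12180$)
$\left(O - 4 H{\left(6 \right)}\right)^{2} = \left(-12180 - 24\right)^{2} = \left(-12204\right)^{2} = 148937616$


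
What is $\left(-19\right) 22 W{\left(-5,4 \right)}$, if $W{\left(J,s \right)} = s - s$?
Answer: $0$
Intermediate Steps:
$W{\left(J,s \right)} = 0$
$\left(-19\right) 22 W{\left(-5,4 \right)} = \left(-19\right) 22 \cdot 0 = \left(-418\right) 0 = 0$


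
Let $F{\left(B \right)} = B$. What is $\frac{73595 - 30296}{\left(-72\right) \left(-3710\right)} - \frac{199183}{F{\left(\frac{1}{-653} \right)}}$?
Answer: $\frac{3860373695131}{29680} \approx 1.3007 \cdot 10^{8}$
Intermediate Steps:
$\frac{73595 - 30296}{\left(-72\right) \left(-3710\right)} - \frac{199183}{F{\left(\frac{1}{-653} \right)}} = \frac{73595 - 30296}{\left(-72\right) \left(-3710\right)} - \frac{199183}{\frac{1}{-653}} = \frac{73595 - 30296}{267120} - \frac{199183}{- \frac{1}{653}} = 43299 \cdot \frac{1}{267120} - -130066499 = \frac{4811}{29680} + 130066499 = \frac{3860373695131}{29680}$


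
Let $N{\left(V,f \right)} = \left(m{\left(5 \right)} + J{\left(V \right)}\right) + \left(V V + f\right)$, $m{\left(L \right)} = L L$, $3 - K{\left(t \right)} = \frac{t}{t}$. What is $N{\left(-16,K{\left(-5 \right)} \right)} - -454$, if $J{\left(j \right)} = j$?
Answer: $721$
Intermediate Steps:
$K{\left(t \right)} = 2$ ($K{\left(t \right)} = 3 - \frac{t}{t} = 3 - 1 = 2$)
$m{\left(L \right)} = L^{2}$
$N{\left(V,f \right)} = 25 + V + f + V^{2}$ ($N{\left(V,f \right)} = \left(5^{2} + V\right) + \left(V V + f\right) = \left(25 + V\right) + \left(V^{2} + f\right) = \left(25 + V\right) + \left(f + V^{2}\right) = 25 + V + f + V^{2}$)
$N{\left(-16,K{\left(-5 \right)} \right)} - -454 = \left(25 - 16 + 2 + \left(-16\right)^{2}\right) - -454 = \left(25 - 16 + 2 + 256\right) + 454 = 267 + 454 = 721$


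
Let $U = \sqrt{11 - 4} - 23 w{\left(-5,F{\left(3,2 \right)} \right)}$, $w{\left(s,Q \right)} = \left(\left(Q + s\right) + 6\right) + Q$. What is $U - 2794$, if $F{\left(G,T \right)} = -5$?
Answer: $-2587 + \sqrt{7} \approx -2584.4$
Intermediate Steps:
$w{\left(s,Q \right)} = 6 + s + 2 Q$ ($w{\left(s,Q \right)} = \left(6 + Q + s\right) + Q = 6 + s + 2 Q$)
$U = 207 + \sqrt{7}$ ($U = \sqrt{11 - 4} - 23 \left(6 - 5 + 2 \left(-5\right)\right) = \sqrt{7} - 23 \left(6 - 5 - 10\right) = \sqrt{7} - -207 = \sqrt{7} + 207 = 207 + \sqrt{7} \approx 209.65$)
$U - 2794 = \left(207 + \sqrt{7}\right) - 2794 = -2587 + \sqrt{7}$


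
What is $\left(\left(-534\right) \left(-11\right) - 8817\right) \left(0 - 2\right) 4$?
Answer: $23544$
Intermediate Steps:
$\left(\left(-534\right) \left(-11\right) - 8817\right) \left(0 - 2\right) 4 = \left(5874 - 8817\right) \left(0 - 2\right) 4 = - 2943 \left(\left(-2\right) 4\right) = \left(-2943\right) \left(-8\right) = 23544$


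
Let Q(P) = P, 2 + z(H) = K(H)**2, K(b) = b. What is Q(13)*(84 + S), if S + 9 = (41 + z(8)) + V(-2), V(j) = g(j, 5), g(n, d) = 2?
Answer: 2340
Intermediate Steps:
V(j) = 2
z(H) = -2 + H**2
S = 96 (S = -9 + ((41 + (-2 + 8**2)) + 2) = -9 + ((41 + (-2 + 64)) + 2) = -9 + ((41 + 62) + 2) = -9 + (103 + 2) = -9 + 105 = 96)
Q(13)*(84 + S) = 13*(84 + 96) = 13*180 = 2340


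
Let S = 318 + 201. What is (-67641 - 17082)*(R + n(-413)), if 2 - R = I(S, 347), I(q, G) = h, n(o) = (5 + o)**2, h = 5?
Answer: -14103075303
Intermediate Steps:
S = 519
I(q, G) = 5
R = -3 (R = 2 - 1*5 = 2 - 5 = -3)
(-67641 - 17082)*(R + n(-413)) = (-67641 - 17082)*(-3 + (5 - 413)**2) = -84723*(-3 + (-408)**2) = -84723*(-3 + 166464) = -84723*166461 = -14103075303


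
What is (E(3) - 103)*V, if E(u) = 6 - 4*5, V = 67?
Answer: -7839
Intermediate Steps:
E(u) = -14 (E(u) = 6 - 20 = -14)
(E(3) - 103)*V = (-14 - 103)*67 = -117*67 = -7839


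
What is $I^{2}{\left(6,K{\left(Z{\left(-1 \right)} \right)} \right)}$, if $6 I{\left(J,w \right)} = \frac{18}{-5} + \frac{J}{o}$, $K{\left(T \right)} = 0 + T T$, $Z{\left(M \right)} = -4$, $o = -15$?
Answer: $\frac{4}{9} \approx 0.44444$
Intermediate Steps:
$K{\left(T \right)} = T^{2}$ ($K{\left(T \right)} = 0 + T^{2} = T^{2}$)
$I{\left(J,w \right)} = - \frac{3}{5} - \frac{J}{90}$ ($I{\left(J,w \right)} = \frac{\frac{18}{-5} + \frac{J}{-15}}{6} = \frac{18 \left(- \frac{1}{5}\right) + J \left(- \frac{1}{15}\right)}{6} = \frac{- \frac{18}{5} - \frac{J}{15}}{6} = - \frac{3}{5} - \frac{J}{90}$)
$I^{2}{\left(6,K{\left(Z{\left(-1 \right)} \right)} \right)} = \left(- \frac{3}{5} - \frac{1}{15}\right)^{2} = \left(- \frac{2}{3}\right)^{2} = \frac{4}{9}$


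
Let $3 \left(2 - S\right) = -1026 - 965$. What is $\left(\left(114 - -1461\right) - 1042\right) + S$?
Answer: $\frac{3596}{3} \approx 1198.7$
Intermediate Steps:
$S = \frac{1997}{3}$ ($S = 2 - \frac{-1026 - 965}{3} = 2 - - \frac{1991}{3} = 2 + \frac{1991}{3} = \frac{1997}{3} \approx 665.67$)
$\left(\left(114 - -1461\right) - 1042\right) + S = \left(\left(114 - -1461\right) - 1042\right) + \frac{1997}{3} = \left(\left(114 + 1461\right) - 1042\right) + \frac{1997}{3} = \left(1575 - 1042\right) + \frac{1997}{3} = 533 + \frac{1997}{3} = \frac{3596}{3}$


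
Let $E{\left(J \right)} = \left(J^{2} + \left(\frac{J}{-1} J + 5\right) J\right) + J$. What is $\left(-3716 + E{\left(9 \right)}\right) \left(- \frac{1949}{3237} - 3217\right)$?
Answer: $\frac{44890279180}{3237} \approx 1.3868 \cdot 10^{7}$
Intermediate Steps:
$E{\left(J \right)} = J + J^{2} + J \left(5 - J^{2}\right)$ ($E{\left(J \right)} = \left(J^{2} + \left(J \left(-1\right) J + 5\right) J\right) + J = \left(J^{2} + \left(- J J + 5\right) J\right) + J = \left(J^{2} + \left(- J^{2} + 5\right) J\right) + J = \left(J^{2} + \left(5 - J^{2}\right) J\right) + J = \left(J^{2} + J \left(5 - J^{2}\right)\right) + J = J + J^{2} + J \left(5 - J^{2}\right)$)
$\left(-3716 + E{\left(9 \right)}\right) \left(- \frac{1949}{3237} - 3217\right) = \left(-3716 + 9 \left(6 + 9 - 9^{2}\right)\right) \left(- \frac{1949}{3237} - 3217\right) = \left(-3716 + 9 \left(6 + 9 - 81\right)\right) \left(\left(-1949\right) \frac{1}{3237} - 3217\right) = \left(-3716 + 9 \left(6 + 9 - 81\right)\right) \left(- \frac{1949}{3237} - 3217\right) = \left(-3716 + 9 \left(-66\right)\right) \left(- \frac{10415378}{3237}\right) = \left(-3716 - 594\right) \left(- \frac{10415378}{3237}\right) = \left(-4310\right) \left(- \frac{10415378}{3237}\right) = \frac{44890279180}{3237}$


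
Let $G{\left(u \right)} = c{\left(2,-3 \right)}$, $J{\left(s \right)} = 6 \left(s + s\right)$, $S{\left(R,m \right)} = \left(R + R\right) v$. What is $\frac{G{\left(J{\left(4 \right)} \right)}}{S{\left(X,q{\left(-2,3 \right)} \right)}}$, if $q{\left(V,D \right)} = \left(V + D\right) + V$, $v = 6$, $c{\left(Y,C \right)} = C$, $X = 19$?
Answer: $- \frac{1}{76} \approx -0.013158$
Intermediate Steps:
$q{\left(V,D \right)} = D + 2 V$ ($q{\left(V,D \right)} = \left(D + V\right) + V = D + 2 V$)
$S{\left(R,m \right)} = 12 R$ ($S{\left(R,m \right)} = \left(R + R\right) 6 = 2 R 6 = 12 R$)
$J{\left(s \right)} = 12 s$ ($J{\left(s \right)} = 6 \cdot 2 s = 12 s$)
$G{\left(u \right)} = -3$
$\frac{G{\left(J{\left(4 \right)} \right)}}{S{\left(X,q{\left(-2,3 \right)} \right)}} = - \frac{3}{12 \cdot 19} = - \frac{3}{228} = \left(-3\right) \frac{1}{228} = - \frac{1}{76}$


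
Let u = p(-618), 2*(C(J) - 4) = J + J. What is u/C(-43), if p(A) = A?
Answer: 206/13 ≈ 15.846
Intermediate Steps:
C(J) = 4 + J (C(J) = 4 + (J + J)/2 = 4 + (2*J)/2 = 4 + J)
u = -618
u/C(-43) = -618/(4 - 43) = -618/(-39) = -618*(-1/39) = 206/13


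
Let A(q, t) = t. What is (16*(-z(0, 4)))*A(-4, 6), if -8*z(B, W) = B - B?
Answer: 0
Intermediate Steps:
z(B, W) = 0 (z(B, W) = -(B - B)/8 = -1/8*0 = 0)
(16*(-z(0, 4)))*A(-4, 6) = (16*(-1*0))*6 = (16*0)*6 = 0*6 = 0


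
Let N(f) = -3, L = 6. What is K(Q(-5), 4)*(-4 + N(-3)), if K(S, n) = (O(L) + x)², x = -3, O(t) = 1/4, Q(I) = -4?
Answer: -847/16 ≈ -52.938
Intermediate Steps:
O(t) = ¼
K(S, n) = 121/16 (K(S, n) = (¼ - 3)² = (-11/4)² = 121/16)
K(Q(-5), 4)*(-4 + N(-3)) = 121*(-4 - 3)/16 = (121/16)*(-7) = -847/16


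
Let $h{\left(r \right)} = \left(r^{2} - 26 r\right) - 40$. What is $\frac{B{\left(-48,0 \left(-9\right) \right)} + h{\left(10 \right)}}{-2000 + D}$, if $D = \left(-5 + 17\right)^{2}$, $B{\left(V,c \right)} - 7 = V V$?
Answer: $- \frac{2111}{1856} \approx -1.1374$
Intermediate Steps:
$B{\left(V,c \right)} = 7 + V^{2}$ ($B{\left(V,c \right)} = 7 + V V = 7 + V^{2}$)
$D = 144$ ($D = 12^{2} = 144$)
$h{\left(r \right)} = -40 + r^{2} - 26 r$
$\frac{B{\left(-48,0 \left(-9\right) \right)} + h{\left(10 \right)}}{-2000 + D} = \frac{\left(7 + \left(-48\right)^{2}\right) - \left(300 - 100\right)}{-2000 + 144} = \frac{\left(7 + 2304\right) - 200}{-1856} = \left(2311 - 200\right) \left(- \frac{1}{1856}\right) = 2111 \left(- \frac{1}{1856}\right) = - \frac{2111}{1856}$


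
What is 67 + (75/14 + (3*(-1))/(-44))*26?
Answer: 32041/154 ≈ 208.06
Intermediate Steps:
67 + (75/14 + (3*(-1))/(-44))*26 = 67 + (75*(1/14) - 3*(-1/44))*26 = 67 + (75/14 + 3/44)*26 = 67 + (1671/308)*26 = 67 + 21723/154 = 32041/154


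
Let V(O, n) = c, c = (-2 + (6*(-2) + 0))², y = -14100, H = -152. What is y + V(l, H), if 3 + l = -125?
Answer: -13904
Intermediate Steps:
l = -128 (l = -3 - 125 = -128)
c = 196 (c = (-2 + (-12 + 0))² = (-2 - 12)² = (-14)² = 196)
V(O, n) = 196
y + V(l, H) = -14100 + 196 = -13904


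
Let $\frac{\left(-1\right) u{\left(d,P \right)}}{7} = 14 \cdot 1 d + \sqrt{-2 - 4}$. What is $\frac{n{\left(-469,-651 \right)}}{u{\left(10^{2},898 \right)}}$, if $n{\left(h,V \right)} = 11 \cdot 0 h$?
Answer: $0$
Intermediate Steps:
$n{\left(h,V \right)} = 0$ ($n{\left(h,V \right)} = 0 h = 0$)
$u{\left(d,P \right)} = - 98 d - 7 i \sqrt{6}$ ($u{\left(d,P \right)} = - 7 \left(14 \cdot 1 d + \sqrt{-2 - 4}\right) = - 7 \left(14 d + \sqrt{-6}\right) = - 7 \left(14 d + i \sqrt{6}\right) = - 98 d - 7 i \sqrt{6}$)
$\frac{n{\left(-469,-651 \right)}}{u{\left(10^{2},898 \right)}} = \frac{0}{- 98 \cdot 10^{2} - 7 i \sqrt{6}} = \frac{0}{\left(-98\right) 100 - 7 i \sqrt{6}} = \frac{0}{-9800 - 7 i \sqrt{6}} = 0$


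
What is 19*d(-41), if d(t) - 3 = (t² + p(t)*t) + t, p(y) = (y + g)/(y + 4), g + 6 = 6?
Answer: 1123090/37 ≈ 30354.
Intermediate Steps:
g = 0 (g = -6 + 6 = 0)
p(y) = y/(4 + y) (p(y) = (y + 0)/(y + 4) = y/(4 + y))
d(t) = 3 + t + t² + t²/(4 + t) (d(t) = 3 + ((t² + (t/(4 + t))*t) + t) = 3 + ((t² + t²/(4 + t)) + t) = 3 + (t + t² + t²/(4 + t)) = 3 + t + t² + t²/(4 + t))
19*d(-41) = 19*(((-41)² + (4 - 41)*(3 - 41 + (-41)²))/(4 - 41)) = 19*((1681 - 37*(3 - 41 + 1681))/(-37)) = 19*(-(1681 - 37*1643)/37) = 19*(-(1681 - 60791)/37) = 19*(-1/37*(-59110)) = 19*(59110/37) = 1123090/37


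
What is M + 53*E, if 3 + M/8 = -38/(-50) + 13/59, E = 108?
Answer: 8419068/1475 ≈ 5707.8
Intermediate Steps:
M = -23832/1475 (M = -24 + 8*(-38/(-50) + 13/59) = -24 + 8*(-38*(-1/50) + 13*(1/59)) = -24 + 8*(19/25 + 13/59) = -24 + 8*(1446/1475) = -24 + 11568/1475 = -23832/1475 ≈ -16.157)
M + 53*E = -23832/1475 + 53*108 = -23832/1475 + 5724 = 8419068/1475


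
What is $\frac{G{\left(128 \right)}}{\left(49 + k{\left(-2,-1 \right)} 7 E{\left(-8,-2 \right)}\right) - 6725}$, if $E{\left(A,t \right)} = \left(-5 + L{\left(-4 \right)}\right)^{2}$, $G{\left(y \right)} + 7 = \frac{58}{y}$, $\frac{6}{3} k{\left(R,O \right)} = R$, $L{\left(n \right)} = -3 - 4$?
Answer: $\frac{419}{491776} \approx 0.00085201$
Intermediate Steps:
$L{\left(n \right)} = -7$
$k{\left(R,O \right)} = \frac{R}{2}$
$G{\left(y \right)} = -7 + \frac{58}{y}$
$E{\left(A,t \right)} = 144$ ($E{\left(A,t \right)} = \left(-5 - 7\right)^{2} = \left(-12\right)^{2} = 144$)
$\frac{G{\left(128 \right)}}{\left(49 + k{\left(-2,-1 \right)} 7 E{\left(-8,-2 \right)}\right) - 6725} = \frac{-7 + \frac{58}{128}}{\left(49 + \frac{1}{2} \left(-2\right) 7 \cdot 144\right) - 6725} = \frac{-7 + 58 \cdot \frac{1}{128}}{\left(49 + \left(-1\right) 7 \cdot 144\right) - 6725} = \frac{-7 + \frac{29}{64}}{\left(49 - 1008\right) - 6725} = - \frac{419}{64 \left(\left(49 - 1008\right) - 6725\right)} = - \frac{419}{64 \left(-959 - 6725\right)} = - \frac{419}{64 \left(-7684\right)} = \left(- \frac{419}{64}\right) \left(- \frac{1}{7684}\right) = \frac{419}{491776}$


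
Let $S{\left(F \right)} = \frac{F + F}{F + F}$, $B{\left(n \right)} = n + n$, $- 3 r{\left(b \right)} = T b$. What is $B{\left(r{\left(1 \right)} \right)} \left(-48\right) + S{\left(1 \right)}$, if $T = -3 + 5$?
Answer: $65$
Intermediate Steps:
$T = 2$
$r{\left(b \right)} = - \frac{2 b}{3}$
$B{\left(n \right)} = 2 n$
$S{\left(F \right)} = 1$ ($S{\left(F \right)} = \frac{2 F}{2 F} = 2 F \frac{1}{2 F} = 1$)
$B{\left(r{\left(1 \right)} \right)} \left(-48\right) + S{\left(1 \right)} = 2 \left(\left(- \frac{2}{3}\right) 1\right) \left(-48\right) + 1 = 2 \left(- \frac{2}{3}\right) \left(-48\right) + 1 = \left(- \frac{4}{3}\right) \left(-48\right) + 1 = 64 + 1 = 65$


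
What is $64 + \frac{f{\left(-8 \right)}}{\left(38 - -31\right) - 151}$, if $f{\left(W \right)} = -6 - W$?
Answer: $\frac{2623}{41} \approx 63.976$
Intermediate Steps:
$64 + \frac{f{\left(-8 \right)}}{\left(38 - -31\right) - 151} = 64 + \frac{-6 - -8}{\left(38 - -31\right) - 151} = 64 + \frac{-6 + 8}{\left(38 + 31\right) - 151} = 64 + \frac{1}{69 - 151} \cdot 2 = 64 + \frac{1}{-82} \cdot 2 = 64 - \frac{1}{41} = \frac{2623}{41}$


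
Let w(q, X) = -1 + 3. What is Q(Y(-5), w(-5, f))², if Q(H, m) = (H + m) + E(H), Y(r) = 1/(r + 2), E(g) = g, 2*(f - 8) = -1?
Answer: 16/9 ≈ 1.7778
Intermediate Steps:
f = 15/2 (f = 8 + (½)*(-1) = 8 - ½ = 15/2 ≈ 7.5000)
w(q, X) = 2
Y(r) = 1/(2 + r)
Q(H, m) = m + 2*H (Q(H, m) = (H + m) + H = m + 2*H)
Q(Y(-5), w(-5, f))² = (2 + 2/(2 - 5))² = (2 + 2/(-3))² = (2 + 2*(-⅓))² = (2 - ⅔)² = (4/3)² = 16/9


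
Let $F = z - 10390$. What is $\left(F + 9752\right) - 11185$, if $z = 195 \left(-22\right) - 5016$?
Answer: $-21129$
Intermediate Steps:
$z = -9306$ ($z = -4290 - 5016 = -9306$)
$F = -19696$ ($F = -9306 - 10390 = -19696$)
$\left(F + 9752\right) - 11185 = \left(-19696 + 9752\right) - 11185 = -9944 - 11185 = -21129$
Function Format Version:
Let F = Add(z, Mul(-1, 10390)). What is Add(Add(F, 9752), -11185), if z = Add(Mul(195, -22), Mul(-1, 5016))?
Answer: -21129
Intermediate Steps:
z = -9306 (z = Add(-4290, -5016) = -9306)
F = -19696 (F = Add(-9306, Mul(-1, 10390)) = Add(-9306, -10390) = -19696)
Add(Add(F, 9752), -11185) = Add(Add(-19696, 9752), -11185) = Add(-9944, -11185) = -21129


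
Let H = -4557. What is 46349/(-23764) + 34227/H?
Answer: -341527607/36097516 ≈ -9.4612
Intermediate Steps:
46349/(-23764) + 34227/H = 46349/(-23764) + 34227/(-4557) = 46349*(-1/23764) + 34227*(-1/4557) = -46349/23764 - 11409/1519 = -341527607/36097516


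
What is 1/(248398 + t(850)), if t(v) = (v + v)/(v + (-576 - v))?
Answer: 144/35768887 ≈ 4.0258e-6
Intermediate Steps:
t(v) = -v/288 (t(v) = (2*v)/(-576) = (2*v)*(-1/576) = -v/288)
1/(248398 + t(850)) = 1/(248398 - 1/288*850) = 1/(248398 - 425/144) = 1/(35768887/144) = 144/35768887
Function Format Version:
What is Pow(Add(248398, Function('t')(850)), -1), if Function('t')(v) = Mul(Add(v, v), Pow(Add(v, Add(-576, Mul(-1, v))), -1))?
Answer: Rational(144, 35768887) ≈ 4.0258e-6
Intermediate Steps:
Function('t')(v) = Mul(Rational(-1, 288), v) (Function('t')(v) = Mul(Mul(2, v), Pow(-576, -1)) = Mul(Mul(2, v), Rational(-1, 576)) = Mul(Rational(-1, 288), v))
Pow(Add(248398, Function('t')(850)), -1) = Pow(Add(248398, Mul(Rational(-1, 288), 850)), -1) = Pow(Add(248398, Rational(-425, 144)), -1) = Pow(Rational(35768887, 144), -1) = Rational(144, 35768887)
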